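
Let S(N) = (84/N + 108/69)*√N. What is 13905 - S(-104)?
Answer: 13905 - 453*I*√26/299 ≈ 13905.0 - 7.7253*I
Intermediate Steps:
S(N) = √N*(36/23 + 84/N) (S(N) = (84/N + 108*(1/69))*√N = (84/N + 36/23)*√N = (36/23 + 84/N)*√N = √N*(36/23 + 84/N))
13905 - S(-104) = 13905 - 12*(161 + 3*(-104))/(23*√(-104)) = 13905 - 12*(-I*√26/52)*(161 - 312)/23 = 13905 - 12*(-I*√26/52)*(-151)/23 = 13905 - 453*I*√26/299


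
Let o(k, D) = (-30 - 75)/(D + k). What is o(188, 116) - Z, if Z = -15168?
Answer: 4610967/304 ≈ 15168.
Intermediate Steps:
o(k, D) = -105/(D + k)
o(188, 116) - Z = -105/(116 + 188) - 1*(-15168) = -105/304 + 15168 = 4610967/304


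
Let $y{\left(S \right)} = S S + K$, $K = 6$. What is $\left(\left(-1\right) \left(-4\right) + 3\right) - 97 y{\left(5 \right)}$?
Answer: $-3000$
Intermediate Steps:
$y{\left(S \right)} = 6 + S^{2}$ ($y{\left(S \right)} = S S + 6 = S^{2} + 6 = 6 + S^{2}$)
$\left(\left(-1\right) \left(-4\right) + 3\right) - 97 y{\left(5 \right)} = \left(\left(-1\right) \left(-4\right) + 3\right) - 97 \left(6 + 5^{2}\right) = \left(4 + 3\right) - 97 \left(6 + 25\right) = 7 - 3007 = -3000$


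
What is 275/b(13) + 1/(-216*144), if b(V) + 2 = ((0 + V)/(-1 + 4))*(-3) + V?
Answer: -4276801/31104 ≈ -137.50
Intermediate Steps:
b(V) = -2 (b(V) = -2 + (((0 + V)/(-1 + 4))*(-3) + V) = -2 + ((V/3)*(-3) + V) = -2 + (-V + V) = -2 + 0 = -2)
275/b(13) + 1/(-216*144) = 275/(-2) + 1/(-216*144) = 275*(-½) - 1/216*1/144 = -275/2 - 1/31104 = -4276801/31104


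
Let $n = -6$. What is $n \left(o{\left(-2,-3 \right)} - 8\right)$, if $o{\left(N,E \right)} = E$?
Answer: $66$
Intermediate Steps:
$n \left(o{\left(-2,-3 \right)} - 8\right) = - 6 \left(-3 - 8\right) = \left(-6\right) \left(-11\right) = 66$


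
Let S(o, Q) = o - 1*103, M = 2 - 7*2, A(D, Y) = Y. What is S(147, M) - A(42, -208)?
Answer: 252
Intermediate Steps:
M = -12 (M = 2 - 14 = -12)
S(o, Q) = -103 + o (S(o, Q) = o - 103 = -103 + o)
S(147, M) - A(42, -208) = (-103 + 147) - 1*(-208) = 44 + 208 = 252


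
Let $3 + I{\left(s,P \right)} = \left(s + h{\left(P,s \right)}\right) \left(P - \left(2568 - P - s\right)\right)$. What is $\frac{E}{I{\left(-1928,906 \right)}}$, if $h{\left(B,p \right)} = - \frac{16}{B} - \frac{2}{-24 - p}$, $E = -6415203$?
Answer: $- \frac{691648696242}{557915802985} \approx -1.2397$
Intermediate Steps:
$I{\left(s,P \right)} = -3 + \left(s + \frac{2 \left(-192 + P - 8 s\right)}{P \left(24 + s\right)}\right) \left(-2568 + s + 2 P\right)$ ($I{\left(s,P \right)} = -3 + \left(s + \frac{2 \left(-192 + P - 8 s\right)}{P \left(24 + s\right)}\right) \left(P - \left(2568 - P - s\right)\right) = -3 + \left(s + \frac{2 \left(-192 + P - 8 s\right)}{P \left(24 + s\right)}\right) \left(P + \left(-2568 + P + s\right)\right) = -3 + \left(s + \frac{2 \left(-192 + P - 8 s\right)}{P \left(24 + s\right)}\right) \left(-2568 + s + 2 P\right)$)
$\frac{E}{I{\left(-1928,906 \right)}} = - \frac{6415203}{\frac{1}{906} \frac{1}{24 - 1928} \left(986112 - 4653216 + 41088 \left(-1928\right) - - 3856 \left(192 - 906 + 8 \left(-1928\right)\right) + 4 \cdot 906 \left(-192 + 906 - -15424\right) + 906 \left(24 - 1928\right) \left(-3 + \left(-1928\right)^{2} - -4951104 + 2 \cdot 906 \left(-1928\right)\right)\right)} = - \frac{6415203}{\frac{1}{906} \frac{1}{-1904} \left(986112 - 4653216 - 79217664 - - 3856 \left(192 - 906 - 15424\right) + 4 \cdot 906 \left(-192 + 906 + 15424\right) + 906 \left(-1904\right) \left(-3 + 3717184 + 4951104 - 3493536\right)\right)} = - \frac{6415203}{\frac{1}{906} \left(- \frac{1}{1904}\right) \left(986112 - 4653216 - 79217664 - \left(-3856\right) \left(-16138\right) + 4 \cdot 906 \cdot 16138 + 906 \left(-1904\right) 5174749\right)} = - \frac{6415203}{\frac{1}{906} \left(- \frac{1}{1904}\right) \left(986112 - 4653216 - 79217664 - 62228128 + 58484112 - 8926566218976\right)} = - \frac{6415203}{\frac{1}{906} \left(- \frac{1}{1904}\right) \left(-8926652847760\right)} = - \frac{6415203}{\frac{557915802985}{107814}} = \left(-6415203\right) \frac{107814}{557915802985} = - \frac{691648696242}{557915802985}$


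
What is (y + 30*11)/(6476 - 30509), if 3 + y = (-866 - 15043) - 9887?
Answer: 25469/24033 ≈ 1.0598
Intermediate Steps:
y = -25799 (y = -3 + ((-866 - 15043) - 9887) = -3 + (-15909 - 9887) = -3 - 25796 = -25799)
(y + 30*11)/(6476 - 30509) = (-25799 + 30*11)/(6476 - 30509) = (-25799 + 330)/(-24033) = -25469*(-1/24033) = 25469/24033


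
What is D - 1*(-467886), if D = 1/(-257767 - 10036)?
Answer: 125301274457/267803 ≈ 4.6789e+5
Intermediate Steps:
D = -1/267803 (D = 1/(-267803) = -1/267803 ≈ -3.7341e-6)
D - 1*(-467886) = -1/267803 - 1*(-467886) = -1/267803 + 467886 = 125301274457/267803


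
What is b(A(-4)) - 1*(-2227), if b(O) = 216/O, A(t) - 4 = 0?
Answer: 2281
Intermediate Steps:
A(t) = 4 (A(t) = 4 + 0 = 4)
b(A(-4)) - 1*(-2227) = 216/4 - 1*(-2227) = 216*(¼) + 2227 = 54 + 2227 = 2281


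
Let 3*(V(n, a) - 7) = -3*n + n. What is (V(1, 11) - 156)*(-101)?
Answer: 45349/3 ≈ 15116.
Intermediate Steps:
V(n, a) = 7 - 2*n/3 (V(n, a) = 7 + (-3*n + n)/3 = 7 + (-2*n)/3 = 7 - 2*n/3)
(V(1, 11) - 156)*(-101) = ((7 - ⅔*1) - 156)*(-101) = ((7 - ⅔) - 156)*(-101) = (19/3 - 156)*(-101) = -449/3*(-101) = 45349/3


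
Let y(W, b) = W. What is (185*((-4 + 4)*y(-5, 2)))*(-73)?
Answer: 0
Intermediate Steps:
(185*((-4 + 4)*y(-5, 2)))*(-73) = (185*((-4 + 4)*(-5)))*(-73) = (185*(0*(-5)))*(-73) = (185*0)*(-73) = 0*(-73) = 0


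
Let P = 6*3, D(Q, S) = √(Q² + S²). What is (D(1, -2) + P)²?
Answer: (18 + √5)² ≈ 409.50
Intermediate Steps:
P = 18
(D(1, -2) + P)² = (√(1² + (-2)²) + 18)² = (√(1 + 4) + 18)² = (√5 + 18)² = (18 + √5)²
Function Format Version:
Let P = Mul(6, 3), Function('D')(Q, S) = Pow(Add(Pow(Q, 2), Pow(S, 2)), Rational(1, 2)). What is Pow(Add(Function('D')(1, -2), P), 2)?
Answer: Pow(Add(18, Pow(5, Rational(1, 2))), 2) ≈ 409.50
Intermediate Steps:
P = 18
Pow(Add(Function('D')(1, -2), P), 2) = Pow(Add(Pow(Add(Pow(1, 2), Pow(-2, 2)), Rational(1, 2)), 18), 2) = Pow(Add(Pow(Add(1, 4), Rational(1, 2)), 18), 2) = Pow(Add(Pow(5, Rational(1, 2)), 18), 2) = Pow(Add(18, Pow(5, Rational(1, 2))), 2)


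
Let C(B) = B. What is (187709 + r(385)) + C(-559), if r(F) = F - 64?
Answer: 187471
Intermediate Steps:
r(F) = -64 + F
(187709 + r(385)) + C(-559) = (187709 + (-64 + 385)) - 559 = (187709 + 321) - 559 = 188030 - 559 = 187471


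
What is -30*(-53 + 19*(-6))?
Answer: 5010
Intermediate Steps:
-30*(-53 + 19*(-6)) = -30*(-53 - 114) = -30*(-167) = 5010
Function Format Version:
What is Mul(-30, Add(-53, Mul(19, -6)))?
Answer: 5010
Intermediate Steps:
Mul(-30, Add(-53, Mul(19, -6))) = Mul(-30, Add(-53, -114)) = Mul(-30, -167) = 5010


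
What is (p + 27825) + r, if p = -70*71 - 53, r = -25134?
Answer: -2332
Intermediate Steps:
p = -5023 (p = -4970 - 53 = -5023)
(p + 27825) + r = (-5023 + 27825) - 25134 = 22802 - 25134 = -2332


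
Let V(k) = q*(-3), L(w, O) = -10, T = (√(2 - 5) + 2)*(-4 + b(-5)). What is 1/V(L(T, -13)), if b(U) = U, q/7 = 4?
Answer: -1/84 ≈ -0.011905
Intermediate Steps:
q = 28 (q = 7*4 = 28)
T = -18 - 9*I*√3 (T = (√(2 - 5) + 2)*(-4 - 5) = (√(-3) + 2)*(-9) = (I*√3 + 2)*(-9) = (2 + I*√3)*(-9) = -18 - 9*I*√3 ≈ -18.0 - 15.588*I)
V(k) = -84 (V(k) = 28*(-3) = -84)
1/V(L(T, -13)) = 1/(-84) = -1/84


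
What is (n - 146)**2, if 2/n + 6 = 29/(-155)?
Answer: 19690824976/919681 ≈ 21411.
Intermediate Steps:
n = -310/959 (n = 2/(-6 + 29/(-155)) = 2/(-6 + 29*(-1/155)) = 2/(-6 - 29/155) = 2/(-959/155) = 2*(-155/959) = -310/959 ≈ -0.32325)
(n - 146)**2 = (-310/959 - 146)**2 = (-140324/959)**2 = 19690824976/919681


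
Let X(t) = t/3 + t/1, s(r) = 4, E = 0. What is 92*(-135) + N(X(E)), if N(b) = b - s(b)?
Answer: -12424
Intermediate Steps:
X(t) = 4*t/3 (X(t) = t*(1/3) + t*1 = t/3 + t = 4*t/3)
N(b) = -4 + b (N(b) = b - 1*4 = b - 4 = -4 + b)
92*(-135) + N(X(E)) = 92*(-135) + (-4 + (4/3)*0) = -12420 + (-4 + 0) = -12420 - 4 = -12424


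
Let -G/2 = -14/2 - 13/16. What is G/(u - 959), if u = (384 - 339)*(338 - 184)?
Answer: 125/47768 ≈ 0.0026168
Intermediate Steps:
G = 125/8 (G = -2*(-14/2 - 13/16) = -2*(-14*½ - 13*1/16) = -2*(-7 - 13/16) = -2*(-125/16) = 125/8 ≈ 15.625)
u = 6930 (u = 45*154 = 6930)
G/(u - 959) = 125/(8*(6930 - 959)) = (125/8)/5971 = (125/8)*(1/5971) = 125/47768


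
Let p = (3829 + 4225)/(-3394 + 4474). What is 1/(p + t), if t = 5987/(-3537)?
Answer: 70740/407797 ≈ 0.17347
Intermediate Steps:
t = -5987/3537 (t = 5987*(-1/3537) = -5987/3537 ≈ -1.6927)
p = 4027/540 (p = 8054/1080 = 8054*(1/1080) = 4027/540 ≈ 7.4574)
1/(p + t) = 1/(4027/540 - 5987/3537) = 1/(407797/70740) = 70740/407797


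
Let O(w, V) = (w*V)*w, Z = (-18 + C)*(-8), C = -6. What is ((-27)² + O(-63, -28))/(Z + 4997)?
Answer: -110403/5189 ≈ -21.276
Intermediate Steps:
Z = 192 (Z = (-18 - 6)*(-8) = -24*(-8) = 192)
O(w, V) = V*w² (O(w, V) = (V*w)*w = V*w²)
((-27)² + O(-63, -28))/(Z + 4997) = ((-27)² - 28*(-63)²)/(192 + 4997) = (729 - 28*3969)/5189 = (729 - 111132)*(1/5189) = -110403*1/5189 = -110403/5189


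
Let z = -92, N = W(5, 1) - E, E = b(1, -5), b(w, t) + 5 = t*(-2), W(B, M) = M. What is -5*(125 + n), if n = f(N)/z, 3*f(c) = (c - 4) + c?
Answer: -14380/23 ≈ -625.22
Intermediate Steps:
b(w, t) = -5 - 2*t (b(w, t) = -5 + t*(-2) = -5 - 2*t)
E = 5 (E = -5 - 2*(-5) = -5 + 10 = 5)
N = -4 (N = 1 - 1*5 = 1 - 5 = -4)
f(c) = -4/3 + 2*c/3 (f(c) = ((c - 4) + c)/3 = ((-4 + c) + c)/3 = (-4 + 2*c)/3 = -4/3 + 2*c/3)
n = 1/23 (n = (-4/3 + (⅔)*(-4))/(-92) = (-4/3 - 8/3)*(-1/92) = -4*(-1/92) = 1/23 ≈ 0.043478)
-5*(125 + n) = -5*(125 + 1/23) = -5*2876/23 = -14380/23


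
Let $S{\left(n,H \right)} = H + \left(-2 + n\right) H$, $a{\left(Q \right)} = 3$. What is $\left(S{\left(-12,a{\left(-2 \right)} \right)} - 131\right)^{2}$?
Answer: $28900$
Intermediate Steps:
$S{\left(n,H \right)} = H + H \left(-2 + n\right)$
$\left(S{\left(-12,a{\left(-2 \right)} \right)} - 131\right)^{2} = \left(3 \left(-1 - 12\right) - 131\right)^{2} = \left(3 \left(-13\right) - 131\right)^{2} = \left(-39 - 131\right)^{2} = \left(-170\right)^{2} = 28900$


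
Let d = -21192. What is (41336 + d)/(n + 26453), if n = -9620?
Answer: 20144/16833 ≈ 1.1967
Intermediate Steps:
(41336 + d)/(n + 26453) = (41336 - 21192)/(-9620 + 26453) = 20144/16833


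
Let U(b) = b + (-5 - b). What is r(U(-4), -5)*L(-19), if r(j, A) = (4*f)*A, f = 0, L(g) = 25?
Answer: 0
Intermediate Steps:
U(b) = -5
r(j, A) = 0 (r(j, A) = (4*0)*A = 0*A = 0)
r(U(-4), -5)*L(-19) = 0*25 = 0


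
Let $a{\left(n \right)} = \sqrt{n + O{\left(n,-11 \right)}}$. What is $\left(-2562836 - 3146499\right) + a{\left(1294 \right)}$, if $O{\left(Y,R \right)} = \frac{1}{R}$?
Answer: $-5709335 + \frac{\sqrt{156563}}{11} \approx -5.7093 \cdot 10^{6}$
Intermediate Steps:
$a{\left(n \right)} = \sqrt{- \frac{1}{11} + n}$ ($a{\left(n \right)} = \sqrt{n + \frac{1}{-11}} = \sqrt{n - \frac{1}{11}} = \sqrt{- \frac{1}{11} + n}$)
$\left(-2562836 - 3146499\right) + a{\left(1294 \right)} = \left(-2562836 - 3146499\right) + \frac{\sqrt{-11 + 121 \cdot 1294}}{11} = -5709335 + \frac{\sqrt{-11 + 156574}}{11} = -5709335 + \frac{\sqrt{156563}}{11}$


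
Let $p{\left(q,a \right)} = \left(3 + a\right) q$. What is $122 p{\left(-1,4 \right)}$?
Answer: $-854$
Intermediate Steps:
$p{\left(q,a \right)} = q \left(3 + a\right)$
$122 p{\left(-1,4 \right)} = 122 \left(- (3 + 4)\right) = 122 \left(\left(-1\right) 7\right) = 122 \left(-7\right) = -854$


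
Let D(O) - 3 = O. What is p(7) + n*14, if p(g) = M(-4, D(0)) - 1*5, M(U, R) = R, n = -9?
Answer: -128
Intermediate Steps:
D(O) = 3 + O
p(g) = -2 (p(g) = (3 + 0) - 1*5 = 3 - 5 = -2)
p(7) + n*14 = -2 - 9*14 = -2 - 126 = -128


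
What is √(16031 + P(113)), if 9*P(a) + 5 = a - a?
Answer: √144274/3 ≈ 126.61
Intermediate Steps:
P(a) = -5/9 (P(a) = -5/9 + (a - a)/9 = -5/9 + (⅑)*0 = -5/9 + 0 = -5/9)
√(16031 + P(113)) = √(16031 - 5/9) = √(144274/9) = √144274/3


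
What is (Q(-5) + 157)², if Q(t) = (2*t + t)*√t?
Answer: 23524 - 4710*I*√5 ≈ 23524.0 - 10532.0*I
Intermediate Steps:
Q(t) = 3*t^(3/2) (Q(t) = (3*t)*√t = 3*t^(3/2))
(Q(-5) + 157)² = (3*(-5)^(3/2) + 157)² = (3*(-5*I*√5) + 157)² = (-15*I*√5 + 157)² = (157 - 15*I*√5)²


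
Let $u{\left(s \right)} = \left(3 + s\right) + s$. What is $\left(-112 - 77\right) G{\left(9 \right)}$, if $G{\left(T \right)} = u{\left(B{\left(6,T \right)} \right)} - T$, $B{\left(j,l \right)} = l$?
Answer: $-2268$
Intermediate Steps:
$u{\left(s \right)} = 3 + 2 s$
$G{\left(T \right)} = 3 + T$ ($G{\left(T \right)} = \left(3 + 2 T\right) - T = 3 + T$)
$\left(-112 - 77\right) G{\left(9 \right)} = \left(-112 - 77\right) \left(3 + 9\right) = \left(-189\right) 12 = -2268$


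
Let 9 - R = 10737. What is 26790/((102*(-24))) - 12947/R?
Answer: -443939/45594 ≈ -9.7368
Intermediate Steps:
R = -10728 (R = 9 - 1*10737 = 9 - 10737 = -10728)
26790/((102*(-24))) - 12947/R = 26790/((102*(-24))) - 12947/(-10728) = 26790/(-2448) - 12947*(-1/10728) = 26790*(-1/2448) + 12947/10728 = -4465/408 + 12947/10728 = -443939/45594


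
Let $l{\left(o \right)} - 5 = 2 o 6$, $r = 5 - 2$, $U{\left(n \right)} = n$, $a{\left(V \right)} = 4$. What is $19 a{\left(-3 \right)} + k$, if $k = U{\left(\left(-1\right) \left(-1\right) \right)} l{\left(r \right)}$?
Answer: $117$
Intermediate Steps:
$r = 3$
$l{\left(o \right)} = 5 + 12 o$ ($l{\left(o \right)} = 5 + 2 o 6 = 5 + 12 o$)
$k = 41$ ($k = \left(-1\right) \left(-1\right) \left(5 + 12 \cdot 3\right) = 1 \left(5 + 36\right) = 1 \cdot 41 = 41$)
$19 a{\left(-3 \right)} + k = 19 \cdot 4 + 41 = 76 + 41 = 117$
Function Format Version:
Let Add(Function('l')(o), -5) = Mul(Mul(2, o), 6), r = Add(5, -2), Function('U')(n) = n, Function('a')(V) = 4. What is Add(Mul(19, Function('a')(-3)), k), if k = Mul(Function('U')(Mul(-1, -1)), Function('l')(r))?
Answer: 117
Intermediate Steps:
r = 3
Function('l')(o) = Add(5, Mul(12, o)) (Function('l')(o) = Add(5, Mul(Mul(2, o), 6)) = Add(5, Mul(12, o)))
k = 41 (k = Mul(Mul(-1, -1), Add(5, Mul(12, 3))) = Mul(1, Add(5, 36)) = Mul(1, 41) = 41)
Add(Mul(19, Function('a')(-3)), k) = Add(Mul(19, 4), 41) = Add(76, 41) = 117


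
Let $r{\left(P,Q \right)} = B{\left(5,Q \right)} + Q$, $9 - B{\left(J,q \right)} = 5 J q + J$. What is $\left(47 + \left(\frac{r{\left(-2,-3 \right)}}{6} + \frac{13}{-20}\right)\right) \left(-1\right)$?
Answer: $- \frac{3541}{60} \approx -59.017$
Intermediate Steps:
$B{\left(J,q \right)} = 9 - J - 5 J q$ ($B{\left(J,q \right)} = 9 - \left(5 J q + J\right) = 9 - \left(J + 5 J q\right) = 9 - J - 5 J q$)
$r{\left(P,Q \right)} = 4 - 24 Q$ ($r{\left(P,Q \right)} = \left(9 - 5 - 25 Q\right) + Q = \left(4 - 25 Q\right) + Q = 4 - 24 Q$)
$\left(47 + \left(\frac{r{\left(-2,-3 \right)}}{6} + \frac{13}{-20}\right)\right) \left(-1\right) = \left(47 + \left(\frac{4 - -72}{6} + \frac{13}{-20}\right)\right) \left(-1\right) = \left(47 + \left(\left(4 + 72\right) \frac{1}{6} + 13 \left(- \frac{1}{20}\right)\right)\right) \left(-1\right) = \left(47 + \left(76 \cdot \frac{1}{6} - \frac{13}{20}\right)\right) \left(-1\right) = \left(47 + \left(\frac{38}{3} - \frac{13}{20}\right)\right) \left(-1\right) = \left(47 + \frac{721}{60}\right) \left(-1\right) = \frac{3541}{60} \left(-1\right) = - \frac{3541}{60}$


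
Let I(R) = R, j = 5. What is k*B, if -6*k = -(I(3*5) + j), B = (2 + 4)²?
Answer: 120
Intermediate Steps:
B = 36 (B = 6² = 36)
k = 10/3 (k = -(-1)*(3*5 + 5)/6 = -(-1)*(15 + 5)/6 = -(-1)*20/6 = -⅙*(-20) = 10/3 ≈ 3.3333)
k*B = (10/3)*36 = 120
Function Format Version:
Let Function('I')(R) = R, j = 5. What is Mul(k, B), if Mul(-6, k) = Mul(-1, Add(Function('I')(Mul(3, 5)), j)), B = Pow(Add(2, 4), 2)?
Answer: 120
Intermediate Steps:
B = 36 (B = Pow(6, 2) = 36)
k = Rational(10, 3) (k = Mul(Rational(-1, 6), Mul(-1, Add(Mul(3, 5), 5))) = Mul(Rational(-1, 6), Mul(-1, Add(15, 5))) = Mul(Rational(-1, 6), Mul(-1, 20)) = Mul(Rational(-1, 6), -20) = Rational(10, 3) ≈ 3.3333)
Mul(k, B) = Mul(Rational(10, 3), 36) = 120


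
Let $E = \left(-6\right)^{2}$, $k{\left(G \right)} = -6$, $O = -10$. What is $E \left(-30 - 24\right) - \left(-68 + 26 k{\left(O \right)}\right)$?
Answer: $-1720$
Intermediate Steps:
$E = 36$
$E \left(-30 - 24\right) - \left(-68 + 26 k{\left(O \right)}\right) = 36 \left(-30 - 24\right) + \left(\left(-26\right) \left(-6\right) + 68\right) = 36 \left(-54\right) + \left(156 + 68\right) = -1944 + 224 = -1720$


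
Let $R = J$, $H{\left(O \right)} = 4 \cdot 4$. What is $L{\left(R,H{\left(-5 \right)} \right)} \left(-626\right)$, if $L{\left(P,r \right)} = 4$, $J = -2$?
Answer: $-2504$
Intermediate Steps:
$H{\left(O \right)} = 16$
$R = -2$
$L{\left(R,H{\left(-5 \right)} \right)} \left(-626\right) = 4 \left(-626\right) = -2504$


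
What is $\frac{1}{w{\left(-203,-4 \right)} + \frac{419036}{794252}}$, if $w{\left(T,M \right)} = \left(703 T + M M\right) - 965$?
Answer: $- \frac{198563}{28525058695} \approx -6.961 \cdot 10^{-6}$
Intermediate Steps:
$w{\left(T,M \right)} = -965 + M^{2} + 703 T$ ($w{\left(T,M \right)} = \left(703 T + M^{2}\right) - 965 = \left(M^{2} + 703 T\right) - 965 = -965 + M^{2} + 703 T$)
$\frac{1}{w{\left(-203,-4 \right)} + \frac{419036}{794252}} = \frac{1}{\left(-965 + \left(-4\right)^{2} + 703 \left(-203\right)\right) + \frac{419036}{794252}} = \frac{1}{\left(-965 + 16 - 142709\right) + 419036 \cdot \frac{1}{794252}} = \frac{1}{-143658 + \frac{104759}{198563}} = \frac{1}{- \frac{28525058695}{198563}} = - \frac{198563}{28525058695}$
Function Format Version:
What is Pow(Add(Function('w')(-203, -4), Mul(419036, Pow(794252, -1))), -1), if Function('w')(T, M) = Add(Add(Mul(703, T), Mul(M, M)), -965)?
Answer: Rational(-198563, 28525058695) ≈ -6.9610e-6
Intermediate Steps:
Function('w')(T, M) = Add(-965, Pow(M, 2), Mul(703, T)) (Function('w')(T, M) = Add(Add(Mul(703, T), Pow(M, 2)), -965) = Add(Add(Pow(M, 2), Mul(703, T)), -965) = Add(-965, Pow(M, 2), Mul(703, T)))
Pow(Add(Function('w')(-203, -4), Mul(419036, Pow(794252, -1))), -1) = Pow(Add(Add(-965, Pow(-4, 2), Mul(703, -203)), Mul(419036, Pow(794252, -1))), -1) = Pow(Add(Add(-965, 16, -142709), Mul(419036, Rational(1, 794252))), -1) = Pow(Add(-143658, Rational(104759, 198563)), -1) = Pow(Rational(-28525058695, 198563), -1) = Rational(-198563, 28525058695)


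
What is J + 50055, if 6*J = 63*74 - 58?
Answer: 152467/3 ≈ 50822.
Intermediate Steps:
J = 2302/3 (J = (63*74 - 58)/6 = (4662 - 58)/6 = (⅙)*4604 = 2302/3 ≈ 767.33)
J + 50055 = 2302/3 + 50055 = 152467/3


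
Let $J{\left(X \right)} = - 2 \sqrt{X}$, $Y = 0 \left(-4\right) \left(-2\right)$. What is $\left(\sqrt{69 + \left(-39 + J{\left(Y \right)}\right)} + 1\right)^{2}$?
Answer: $\left(1 + \sqrt{30}\right)^{2} \approx 41.954$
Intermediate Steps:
$Y = 0$ ($Y = 0 \left(-2\right) = 0$)
$\left(\sqrt{69 + \left(-39 + J{\left(Y \right)}\right)} + 1\right)^{2} = \left(\sqrt{69 - \left(39 + 2 \sqrt{0}\right)} + 1\right)^{2} = \left(\sqrt{69 - 39} + 1\right)^{2} = \left(\sqrt{30} + 1\right)^{2} = \left(1 + \sqrt{30}\right)^{2}$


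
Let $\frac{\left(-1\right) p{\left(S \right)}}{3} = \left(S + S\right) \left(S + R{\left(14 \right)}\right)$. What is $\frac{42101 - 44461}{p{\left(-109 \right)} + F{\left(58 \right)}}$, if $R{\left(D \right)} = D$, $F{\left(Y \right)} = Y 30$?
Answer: $\frac{236}{6039} \approx 0.039079$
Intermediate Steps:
$F{\left(Y \right)} = 30 Y$
$p{\left(S \right)} = - 6 S \left(14 + S\right)$ ($p{\left(S \right)} = - 3 \left(S + S\right) \left(S + 14\right) = - 3 \cdot 2 S \left(14 + S\right) = - 6 S \left(14 + S\right)$)
$\frac{42101 - 44461}{p{\left(-109 \right)} + F{\left(58 \right)}} = \frac{42101 - 44461}{\left(-6\right) \left(-109\right) \left(14 - 109\right) + 30 \cdot 58} = - \frac{2360}{\left(-6\right) \left(-109\right) \left(-95\right) + 1740} = - \frac{2360}{-62130 + 1740} = - \frac{2360}{-60390} = \left(-2360\right) \left(- \frac{1}{60390}\right) = \frac{236}{6039}$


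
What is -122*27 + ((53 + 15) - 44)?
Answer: -3270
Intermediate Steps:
-122*27 + ((53 + 15) - 44) = -3294 + (68 - 44) = -3294 + 24 = -3270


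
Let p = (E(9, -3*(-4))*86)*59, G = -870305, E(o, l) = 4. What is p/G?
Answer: -20296/870305 ≈ -0.023321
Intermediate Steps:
p = 20296 (p = (4*86)*59 = 344*59 = 20296)
p/G = 20296/(-870305) = 20296*(-1/870305) = -20296/870305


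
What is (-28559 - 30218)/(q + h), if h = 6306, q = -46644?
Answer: 58777/40338 ≈ 1.4571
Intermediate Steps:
(-28559 - 30218)/(q + h) = (-28559 - 30218)/(-46644 + 6306) = -58777/(-40338) = -58777*(-1/40338) = 58777/40338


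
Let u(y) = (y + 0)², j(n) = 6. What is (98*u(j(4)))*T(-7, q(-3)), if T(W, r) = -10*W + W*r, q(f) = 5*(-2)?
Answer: 493920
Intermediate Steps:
q(f) = -10
u(y) = y²
(98*u(j(4)))*T(-7, q(-3)) = (98*6²)*(-7*(-10 - 10)) = (98*36)*(-7*(-20)) = 3528*140 = 493920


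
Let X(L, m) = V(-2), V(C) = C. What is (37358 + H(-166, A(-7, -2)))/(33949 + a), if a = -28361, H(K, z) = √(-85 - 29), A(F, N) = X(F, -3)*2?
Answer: 18679/2794 + I*√114/5588 ≈ 6.6854 + 0.0019107*I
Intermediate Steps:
X(L, m) = -2
A(F, N) = -4 (A(F, N) = -2*2 = -4)
H(K, z) = I*√114 (H(K, z) = √(-114) = I*√114)
(37358 + H(-166, A(-7, -2)))/(33949 + a) = (37358 + I*√114)/(33949 - 28361) = (37358 + I*√114)/5588 = (37358 + I*√114)*(1/5588) = 18679/2794 + I*√114/5588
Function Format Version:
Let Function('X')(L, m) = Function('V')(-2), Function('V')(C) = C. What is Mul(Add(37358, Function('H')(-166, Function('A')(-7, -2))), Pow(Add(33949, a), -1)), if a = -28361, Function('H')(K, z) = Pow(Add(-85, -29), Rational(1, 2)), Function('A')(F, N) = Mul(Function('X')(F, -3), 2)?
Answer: Add(Rational(18679, 2794), Mul(Rational(1, 5588), I, Pow(114, Rational(1, 2)))) ≈ Add(6.6854, Mul(0.0019107, I))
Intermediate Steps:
Function('X')(L, m) = -2
Function('A')(F, N) = -4 (Function('A')(F, N) = Mul(-2, 2) = -4)
Function('H')(K, z) = Mul(I, Pow(114, Rational(1, 2))) (Function('H')(K, z) = Pow(-114, Rational(1, 2)) = Mul(I, Pow(114, Rational(1, 2))))
Mul(Add(37358, Function('H')(-166, Function('A')(-7, -2))), Pow(Add(33949, a), -1)) = Mul(Add(37358, Mul(I, Pow(114, Rational(1, 2)))), Pow(Add(33949, -28361), -1)) = Mul(Add(37358, Mul(I, Pow(114, Rational(1, 2)))), Pow(5588, -1)) = Mul(Add(37358, Mul(I, Pow(114, Rational(1, 2)))), Rational(1, 5588)) = Add(Rational(18679, 2794), Mul(Rational(1, 5588), I, Pow(114, Rational(1, 2))))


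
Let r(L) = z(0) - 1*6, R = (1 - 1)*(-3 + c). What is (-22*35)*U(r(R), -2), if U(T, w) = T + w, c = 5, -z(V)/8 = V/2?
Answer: 6160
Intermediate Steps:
z(V) = -4*V (z(V) = -8*V/2 = -4*V)
R = 0 (R = (1 - 1)*(-3 + 5) = 0*2 = 0)
r(L) = -6 (r(L) = -4*0 - 1*6 = 0 - 6 = -6)
(-22*35)*U(r(R), -2) = (-22*35)*(-6 - 2) = -770*(-8) = 6160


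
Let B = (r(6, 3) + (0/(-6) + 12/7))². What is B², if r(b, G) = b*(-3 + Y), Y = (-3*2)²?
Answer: 3819694995216/2401 ≈ 1.5909e+9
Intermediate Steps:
Y = 36 (Y = (-6)² = 36)
r(b, G) = 33*b (r(b, G) = b*(-3 + 36) = b*33 = 33*b)
B = 1954404/49 (B = (33*6 + (0/(-6) + 12/7))² = (198 + (0*(-⅙) + 12*(⅐)))² = (198 + (0 + 12/7))² = (198 + 12/7)² = (1398/7)² = 1954404/49 ≈ 39886.)
B² = (1954404/49)² = 3819694995216/2401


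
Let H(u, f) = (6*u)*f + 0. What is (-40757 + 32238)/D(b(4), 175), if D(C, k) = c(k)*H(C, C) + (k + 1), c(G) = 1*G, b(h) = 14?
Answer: -8519/205976 ≈ -0.041359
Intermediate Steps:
c(G) = G
H(u, f) = 6*f*u (H(u, f) = 6*f*u + 0 = 6*f*u)
D(C, k) = 1 + k + 6*k*C**2 (D(C, k) = k*(6*C*C) + (k + 1) = k*(6*C**2) + (1 + k) = 6*k*C**2 + (1 + k) = 1 + k + 6*k*C**2)
(-40757 + 32238)/D(b(4), 175) = (-40757 + 32238)/(1 + 175 + 6*175*14**2) = -8519/(1 + 175 + 6*175*196) = -8519/(1 + 175 + 205800) = -8519/205976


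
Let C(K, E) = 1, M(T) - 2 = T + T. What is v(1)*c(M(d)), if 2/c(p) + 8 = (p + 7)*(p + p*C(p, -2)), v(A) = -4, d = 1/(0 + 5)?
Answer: -25/116 ≈ -0.21552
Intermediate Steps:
d = ⅕ (d = 1/5 = ⅕ ≈ 0.20000)
M(T) = 2 + 2*T (M(T) = 2 + (T + T) = 2 + 2*T)
c(p) = 2/(-8 + 2*p*(7 + p)) (c(p) = 2/(-8 + (p + 7)*(p + p*1)) = 2/(-8 + (7 + p)*(p + p)) = 2/(-8 + (7 + p)*(2*p)) = 2/(-8 + 2*p*(7 + p)))
v(1)*c(M(d)) = -4/(-4 + (2 + 2*(⅕))² + 7*(2 + 2*(⅕))) = -4/(-4 + (2 + ⅖)² + 7*(2 + ⅖)) = -4/(-4 + (12/5)² + 7*(12/5)) = -4/(-4 + 144/25 + 84/5) = -4/464/25 = -4*25/464 = -25/116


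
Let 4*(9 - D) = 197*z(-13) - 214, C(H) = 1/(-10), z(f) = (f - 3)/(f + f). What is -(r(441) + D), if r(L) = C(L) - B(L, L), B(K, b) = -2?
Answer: -2216/65 ≈ -34.092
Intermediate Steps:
z(f) = (-3 + f)/(2*f) (z(f) = (-3 + f)/((2*f)) = (-3 + f)*(1/(2*f)) = (-3 + f)/(2*f))
C(H) = -⅒
r(L) = 19/10 (r(L) = -⅒ - 1*(-2) = -⅒ + 2 = 19/10)
D = 837/26 (D = 9 - (197*((½)*(-3 - 13)/(-13)) - 214)/4 = 9 - (197*((½)*(-1/13)*(-16)) - 214)/4 = 9 - (197*(8/13) - 214)/4 = 9 - (1576/13 - 214)/4 = 9 - ¼*(-1206/13) = 9 + 603/26 = 837/26 ≈ 32.192)
-(r(441) + D) = -(19/10 + 837/26) = -1*2216/65 = -2216/65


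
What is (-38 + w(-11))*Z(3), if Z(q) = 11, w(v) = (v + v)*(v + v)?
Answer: 4906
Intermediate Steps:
w(v) = 4*v² (w(v) = (2*v)*(2*v) = 4*v²)
(-38 + w(-11))*Z(3) = (-38 + 4*(-11)²)*11 = (-38 + 4*121)*11 = (-38 + 484)*11 = 446*11 = 4906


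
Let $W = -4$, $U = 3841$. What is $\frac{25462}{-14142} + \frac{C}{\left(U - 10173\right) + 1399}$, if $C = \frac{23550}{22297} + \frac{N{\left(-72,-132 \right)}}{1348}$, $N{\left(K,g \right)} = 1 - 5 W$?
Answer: $- \frac{1887827743435415}{1048403057330508} \approx -1.8007$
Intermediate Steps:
$N{\left(K,g \right)} = 21$ ($N{\left(K,g \right)} = 1 - -20 = 1 + 20 = 21$)
$C = \frac{32213637}{30056356}$ ($C = \frac{23550}{22297} + \frac{21}{1348} = \frac{32213637}{30056356} \approx 1.0718$)
$\frac{25462}{-14142} + \frac{C}{\left(U - 10173\right) + 1399} = \frac{25462}{-14142} + \frac{32213637}{30056356 \left(\left(3841 - 10173\right) + 1399\right)} = 25462 \left(- \frac{1}{14142}\right) + \frac{32213637}{30056356 \left(-6332 + 1399\right)} = - \frac{12731}{7071} + \frac{32213637}{30056356 \left(-4933\right)} = - \frac{12731}{7071} + \frac{32213637}{30056356} \left(- \frac{1}{4933}\right) = - \frac{12731}{7071} - \frac{32213637}{148268004148} = - \frac{1887827743435415}{1048403057330508}$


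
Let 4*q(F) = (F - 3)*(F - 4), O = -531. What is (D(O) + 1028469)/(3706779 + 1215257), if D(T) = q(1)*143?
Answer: 2057367/9844072 ≈ 0.20900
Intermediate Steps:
q(F) = (-4 + F)*(-3 + F)/4 (q(F) = ((F - 3)*(F - 4))/4 = ((-3 + F)*(-4 + F))/4 = ((-4 + F)*(-3 + F))/4 = (-4 + F)*(-3 + F)/4)
D(T) = 429/2 (D(T) = (3 - 7/4*1 + (¼)*1²)*143 = (3 - 7/4 + (¼)*1)*143 = (3 - 7/4 + ¼)*143 = (3/2)*143 = 429/2)
(D(O) + 1028469)/(3706779 + 1215257) = (429/2 + 1028469)/(3706779 + 1215257) = (2057367/2)/4922036 = (2057367/2)*(1/4922036) = 2057367/9844072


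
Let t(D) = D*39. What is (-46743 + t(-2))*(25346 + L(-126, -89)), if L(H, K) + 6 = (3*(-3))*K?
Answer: -1223947761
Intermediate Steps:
t(D) = 39*D
L(H, K) = -6 - 9*K (L(H, K) = -6 + (3*(-3))*K = -6 - 9*K)
(-46743 + t(-2))*(25346 + L(-126, -89)) = (-46743 + 39*(-2))*(25346 + (-6 - 9*(-89))) = (-46743 - 78)*(25346 + (-6 + 801)) = -46821*(25346 + 795) = -46821*26141 = -1223947761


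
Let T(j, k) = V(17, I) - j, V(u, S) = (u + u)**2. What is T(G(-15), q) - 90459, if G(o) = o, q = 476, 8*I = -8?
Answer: -89288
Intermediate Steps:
I = -1 (I = (1/8)*(-8) = -1)
V(u, S) = 4*u**2 (V(u, S) = (2*u)**2 = 4*u**2)
T(j, k) = 1156 - j (T(j, k) = 4*17**2 - j = 4*289 - j = 1156 - j)
T(G(-15), q) - 90459 = (1156 - 1*(-15)) - 90459 = (1156 + 15) - 90459 = 1171 - 90459 = -89288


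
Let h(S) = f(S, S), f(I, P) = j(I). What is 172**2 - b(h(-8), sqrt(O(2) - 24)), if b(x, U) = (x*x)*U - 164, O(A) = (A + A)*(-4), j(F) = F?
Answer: 29748 - 128*I*sqrt(10) ≈ 29748.0 - 404.77*I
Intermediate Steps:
f(I, P) = I
O(A) = -8*A (O(A) = (2*A)*(-4) = -8*A)
h(S) = S
b(x, U) = -164 + U*x**2 (b(x, U) = x**2*U - 164 = U*x**2 - 164 = -164 + U*x**2)
172**2 - b(h(-8), sqrt(O(2) - 24)) = 172**2 - (-164 + sqrt(-8*2 - 24)*(-8)**2) = 29584 - (-164 + sqrt(-16 - 24)*64) = 29584 - (-164 + sqrt(-40)*64) = 29584 - (-164 + (2*I*sqrt(10))*64) = 29584 - (-164 + 128*I*sqrt(10)) = 29584 + (164 - 128*I*sqrt(10)) = 29748 - 128*I*sqrt(10)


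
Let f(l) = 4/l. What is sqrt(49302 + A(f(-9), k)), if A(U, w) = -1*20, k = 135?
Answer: sqrt(49282) ≈ 222.00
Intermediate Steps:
A(U, w) = -20
sqrt(49302 + A(f(-9), k)) = sqrt(49302 - 20) = sqrt(49282)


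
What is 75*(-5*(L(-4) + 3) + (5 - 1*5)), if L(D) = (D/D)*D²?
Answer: -7125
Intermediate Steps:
L(D) = D² (L(D) = 1*D² = D²)
75*(-5*(L(-4) + 3) + (5 - 1*5)) = 75*(-5*((-4)² + 3) + (5 - 1*5)) = 75*(-5*(16 + 3) + (5 - 5)) = 75*(-5*19 + 0) = 75*(-95 + 0) = 75*(-95) = -7125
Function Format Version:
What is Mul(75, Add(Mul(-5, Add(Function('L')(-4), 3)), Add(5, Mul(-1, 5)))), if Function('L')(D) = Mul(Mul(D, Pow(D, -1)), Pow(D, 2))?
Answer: -7125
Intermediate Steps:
Function('L')(D) = Pow(D, 2) (Function('L')(D) = Mul(1, Pow(D, 2)) = Pow(D, 2))
Mul(75, Add(Mul(-5, Add(Function('L')(-4), 3)), Add(5, Mul(-1, 5)))) = Mul(75, Add(Mul(-5, Add(Pow(-4, 2), 3)), Add(5, Mul(-1, 5)))) = Mul(75, Add(Mul(-5, Add(16, 3)), Add(5, -5))) = Mul(75, Add(Mul(-5, 19), 0)) = Mul(75, Add(-95, 0)) = Mul(75, -95) = -7125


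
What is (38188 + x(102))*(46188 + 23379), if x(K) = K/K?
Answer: 2656694163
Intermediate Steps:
x(K) = 1
(38188 + x(102))*(46188 + 23379) = (38188 + 1)*(46188 + 23379) = 38189*69567 = 2656694163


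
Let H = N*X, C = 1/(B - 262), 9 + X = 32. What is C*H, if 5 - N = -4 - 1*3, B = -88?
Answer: -138/175 ≈ -0.78857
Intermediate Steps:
X = 23 (X = -9 + 32 = 23)
N = 12 (N = 5 - (-4 - 1*3) = 5 - (-4 - 3) = 5 - 1*(-7) = 5 + 7 = 12)
C = -1/350 (C = 1/(-88 - 262) = 1/(-350) = -1/350 ≈ -0.0028571)
H = 276 (H = 12*23 = 276)
C*H = -1/350*276 = -138/175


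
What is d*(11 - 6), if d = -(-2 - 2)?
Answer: 20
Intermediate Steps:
d = 4 (d = -1*(-4) = 4)
d*(11 - 6) = 4*(11 - 6) = 4*5 = 20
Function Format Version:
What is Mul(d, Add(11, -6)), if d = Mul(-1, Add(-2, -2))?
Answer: 20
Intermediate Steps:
d = 4 (d = Mul(-1, -4) = 4)
Mul(d, Add(11, -6)) = Mul(4, Add(11, -6)) = Mul(4, 5) = 20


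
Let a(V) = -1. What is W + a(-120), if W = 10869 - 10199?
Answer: 669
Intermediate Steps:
W = 670
W + a(-120) = 670 - 1 = 669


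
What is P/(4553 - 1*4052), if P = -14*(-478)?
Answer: 6692/501 ≈ 13.357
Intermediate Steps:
P = 6692
P/(4553 - 1*4052) = 6692/(4553 - 1*4052) = 6692/(4553 - 4052) = 6692/501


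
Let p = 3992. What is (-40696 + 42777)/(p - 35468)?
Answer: -2081/31476 ≈ -0.066114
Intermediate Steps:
(-40696 + 42777)/(p - 35468) = (-40696 + 42777)/(3992 - 35468) = 2081/(-31476) = 2081*(-1/31476) = -2081/31476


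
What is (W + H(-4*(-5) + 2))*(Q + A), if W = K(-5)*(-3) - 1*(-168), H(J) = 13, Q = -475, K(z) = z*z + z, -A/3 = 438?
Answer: -216469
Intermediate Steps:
A = -1314 (A = -3*438 = -1314)
K(z) = z + z² (K(z) = z² + z = z + z²)
W = 108 (W = -5*(1 - 5)*(-3) - 1*(-168) = -5*(-4)*(-3) + 168 = 20*(-3) + 168 = -60 + 168 = 108)
(W + H(-4*(-5) + 2))*(Q + A) = (108 + 13)*(-475 - 1314) = 121*(-1789) = -216469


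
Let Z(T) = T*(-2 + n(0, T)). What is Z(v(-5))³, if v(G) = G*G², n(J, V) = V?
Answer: 4000748046875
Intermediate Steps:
v(G) = G³
Z(T) = T*(-2 + T)
Z(v(-5))³ = ((-5)³*(-2 + (-5)³))³ = (-125*(-2 - 125))³ = (-125*(-127))³ = 15875³ = 4000748046875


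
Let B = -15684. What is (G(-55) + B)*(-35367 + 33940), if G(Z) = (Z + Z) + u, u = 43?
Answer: 22476677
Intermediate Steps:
G(Z) = 43 + 2*Z (G(Z) = (Z + Z) + 43 = 2*Z + 43 = 43 + 2*Z)
(G(-55) + B)*(-35367 + 33940) = ((43 + 2*(-55)) - 15684)*(-35367 + 33940) = ((43 - 110) - 15684)*(-1427) = (-67 - 15684)*(-1427) = -15751*(-1427) = 22476677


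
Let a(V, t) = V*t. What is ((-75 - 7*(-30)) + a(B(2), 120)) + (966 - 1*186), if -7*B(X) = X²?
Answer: 5925/7 ≈ 846.43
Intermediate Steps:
B(X) = -X²/7
((-75 - 7*(-30)) + a(B(2), 120)) + (966 - 1*186) = ((-75 - 7*(-30)) - ⅐*2²*120) + (966 - 1*186) = ((-75 + 210) - ⅐*4*120) + (966 - 186) = (135 - 4/7*120) + 780 = (135 - 480/7) + 780 = 465/7 + 780 = 5925/7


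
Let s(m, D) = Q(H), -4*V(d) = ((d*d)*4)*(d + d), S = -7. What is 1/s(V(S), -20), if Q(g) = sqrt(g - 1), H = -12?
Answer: -I*sqrt(13)/13 ≈ -0.27735*I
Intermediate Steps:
V(d) = -2*d**3 (V(d) = -(d*d)*4*(d + d)/4 = -d**2*4*2*d/4 = -4*d**2*2*d/4 = -2*d**3)
Q(g) = sqrt(-1 + g)
s(m, D) = I*sqrt(13) (s(m, D) = sqrt(-1 - 12) = sqrt(-13) = I*sqrt(13))
1/s(V(S), -20) = 1/(I*sqrt(13)) = -I*sqrt(13)/13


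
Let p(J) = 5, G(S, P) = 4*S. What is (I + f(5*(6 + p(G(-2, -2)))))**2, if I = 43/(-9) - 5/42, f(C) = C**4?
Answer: 1329358575176165689/15876 ≈ 8.3734e+13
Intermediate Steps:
I = -617/126 (I = 43*(-1/9) - 5*1/42 = -43/9 - 5/42 = -617/126 ≈ -4.8968)
(I + f(5*(6 + p(G(-2, -2)))))**2 = (-617/126 + (5*(6 + 5))**4)**2 = (-617/126 + (5*11)**4)**2 = (-617/126 + 55**4)**2 = (-617/126 + 9150625)**2 = (1152978133/126)**2 = 1329358575176165689/15876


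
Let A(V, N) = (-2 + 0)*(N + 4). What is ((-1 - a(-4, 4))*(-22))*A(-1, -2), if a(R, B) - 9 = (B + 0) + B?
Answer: -1584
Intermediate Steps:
A(V, N) = -8 - 2*N (A(V, N) = -2*(4 + N) = -8 - 2*N)
a(R, B) = 9 + 2*B (a(R, B) = 9 + ((B + 0) + B) = 9 + (B + B) = 9 + 2*B)
((-1 - a(-4, 4))*(-22))*A(-1, -2) = ((-1 - (9 + 2*4))*(-22))*(-8 - 2*(-2)) = ((-1 - (9 + 8))*(-22))*(-8 + 4) = ((-1 - 1*17)*(-22))*(-4) = ((-1 - 17)*(-22))*(-4) = -18*(-22)*(-4) = 396*(-4) = -1584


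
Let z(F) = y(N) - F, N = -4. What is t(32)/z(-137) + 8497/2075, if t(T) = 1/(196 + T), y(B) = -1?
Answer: 263477051/64341600 ≈ 4.0950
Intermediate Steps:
z(F) = -1 - F
t(32)/z(-137) + 8497/2075 = 1/((196 + 32)*(-1 - 1*(-137))) + 8497/2075 = 1/(228*(-1 + 137)) + 8497*(1/2075) = (1/228)/136 + 8497/2075 = (1/228)*(1/136) + 8497/2075 = 1/31008 + 8497/2075 = 263477051/64341600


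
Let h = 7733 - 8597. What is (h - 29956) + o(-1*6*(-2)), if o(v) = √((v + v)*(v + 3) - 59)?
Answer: -30820 + √301 ≈ -30803.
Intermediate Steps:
o(v) = √(-59 + 2*v*(3 + v)) (o(v) = √((2*v)*(3 + v) - 59) = √(2*v*(3 + v) - 59) = √(-59 + 2*v*(3 + v)))
h = -864
(h - 29956) + o(-1*6*(-2)) = (-864 - 29956) + √(-59 + 2*(-1*6*(-2))² + 6*(-1*6*(-2))) = -30820 + √(-59 + 2*(-6*(-2))² + 6*(-6*(-2))) = -30820 + √(-59 + 2*12² + 6*12) = -30820 + √(-59 + 2*144 + 72) = -30820 + √(-59 + 288 + 72) = -30820 + √301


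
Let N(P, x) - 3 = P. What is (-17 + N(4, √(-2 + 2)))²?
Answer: 100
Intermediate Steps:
N(P, x) = 3 + P
(-17 + N(4, √(-2 + 2)))² = (-17 + (3 + 4))² = (-17 + 7)² = (-10)² = 100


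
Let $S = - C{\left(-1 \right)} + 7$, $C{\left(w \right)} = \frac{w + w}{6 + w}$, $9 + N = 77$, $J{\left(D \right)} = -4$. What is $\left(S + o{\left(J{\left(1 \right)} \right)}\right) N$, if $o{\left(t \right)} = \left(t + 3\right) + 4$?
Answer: $\frac{3536}{5} \approx 707.2$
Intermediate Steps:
$N = 68$ ($N = -9 + 77 = 68$)
$o{\left(t \right)} = 7 + t$ ($o{\left(t \right)} = \left(3 + t\right) + 4 = 7 + t$)
$C{\left(w \right)} = \frac{2 w}{6 + w}$
$S = \frac{37}{5}$ ($S = - \frac{2 \left(-1\right)}{6 - 1} + 7 = - \frac{2 \left(-1\right)}{5} + 7 = \left(-1\right) \left(- \frac{2}{5}\right) + 7 = \frac{2}{5} + 7 = \frac{37}{5} \approx 7.4$)
$\left(S + o{\left(J{\left(1 \right)} \right)}\right) N = \left(\frac{37}{5} + \left(7 - 4\right)\right) 68 = \left(\frac{37}{5} + 3\right) 68 = \frac{52}{5} \cdot 68 = \frac{3536}{5}$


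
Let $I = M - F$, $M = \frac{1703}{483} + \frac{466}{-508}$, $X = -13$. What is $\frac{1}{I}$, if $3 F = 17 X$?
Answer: $\frac{40894}{3119199} \approx 0.01311$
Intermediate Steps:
$F = - \frac{221}{3}$ ($F = \frac{17 \left(-13\right)}{3} = \frac{1}{3} \left(-221\right) = - \frac{221}{3} \approx -73.667$)
$M = \frac{320023}{122682}$ ($M = 1703 \cdot \frac{1}{483} + 466 \left(- \frac{1}{508}\right) = \frac{1703}{483} - \frac{233}{254} = \frac{320023}{122682} \approx 2.6086$)
$I = \frac{3119199}{40894}$ ($I = \frac{320023}{122682} - - \frac{221}{3} = \frac{320023}{122682} + \frac{221}{3} = \frac{3119199}{40894} \approx 76.275$)
$\frac{1}{I} = \frac{1}{\frac{3119199}{40894}} = \frac{40894}{3119199}$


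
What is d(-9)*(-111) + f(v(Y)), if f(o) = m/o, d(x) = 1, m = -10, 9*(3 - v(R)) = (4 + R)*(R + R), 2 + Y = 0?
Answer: -795/7 ≈ -113.57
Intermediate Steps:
Y = -2 (Y = -2 + 0 = -2)
v(R) = 3 - 2*R*(4 + R)/9 (v(R) = 3 - (4 + R)*(R + R)/9 = 3 - (4 + R)*2*R/9 = 3 - 2*R*(4 + R)/9)
f(o) = -10/o
d(-9)*(-111) + f(v(Y)) = 1*(-111) - 10/(3 - 8/9*(-2) - 2/9*(-2)²) = -111 - 10/(3 + 16/9 - 2/9*4) = -111 - 10/(3 + 16/9 - 8/9) = -111 - 10/35/9 = -111 - 10*9/35 = -111 - 18/7 = -795/7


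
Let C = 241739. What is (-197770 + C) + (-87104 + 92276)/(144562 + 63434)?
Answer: 762115108/17333 ≈ 43969.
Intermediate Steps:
(-197770 + C) + (-87104 + 92276)/(144562 + 63434) = (-197770 + 241739) + (-87104 + 92276)/(144562 + 63434) = 43969 + 5172/207996 = 43969 + 5172*(1/207996) = 43969 + 431/17333 = 762115108/17333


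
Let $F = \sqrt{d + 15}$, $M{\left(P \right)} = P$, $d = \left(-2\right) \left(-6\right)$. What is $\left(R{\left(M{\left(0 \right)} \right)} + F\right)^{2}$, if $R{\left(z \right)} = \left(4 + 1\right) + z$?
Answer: $52 + 30 \sqrt{3} \approx 103.96$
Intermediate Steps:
$d = 12$
$R{\left(z \right)} = 5 + z$
$F = 3 \sqrt{3}$ ($F = \sqrt{12 + 15} = \sqrt{27} = 3 \sqrt{3} \approx 5.1962$)
$\left(R{\left(M{\left(0 \right)} \right)} + F\right)^{2} = \left(\left(5 + 0\right) + 3 \sqrt{3}\right)^{2} = \left(5 + 3 \sqrt{3}\right)^{2}$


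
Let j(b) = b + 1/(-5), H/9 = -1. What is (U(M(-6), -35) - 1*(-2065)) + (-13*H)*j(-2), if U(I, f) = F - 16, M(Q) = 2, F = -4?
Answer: 8938/5 ≈ 1787.6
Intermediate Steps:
H = -9 (H = 9*(-1) = -9)
U(I, f) = -20 (U(I, f) = -4 - 16 = -20)
j(b) = -⅕ + b (j(b) = b - ⅕ = -⅕ + b)
(U(M(-6), -35) - 1*(-2065)) + (-13*H)*j(-2) = (-20 - 1*(-2065)) + (-13*(-9))*(-⅕ - 2) = (-20 + 2065) + 117*(-11/5) = 2045 - 1287/5 = 8938/5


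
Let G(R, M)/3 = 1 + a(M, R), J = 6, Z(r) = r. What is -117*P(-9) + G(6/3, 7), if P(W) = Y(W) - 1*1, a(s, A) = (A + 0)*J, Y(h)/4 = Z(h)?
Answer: 4368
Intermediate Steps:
Y(h) = 4*h
a(s, A) = 6*A (a(s, A) = (A + 0)*6 = A*6 = 6*A)
P(W) = -1 + 4*W (P(W) = 4*W - 1*1 = 4*W - 1 = -1 + 4*W)
G(R, M) = 3 + 18*R (G(R, M) = 3*(1 + 6*R) = 3 + 18*R)
-117*P(-9) + G(6/3, 7) = -117*(-1 + 4*(-9)) + (3 + 18*(6/3)) = -117*(-1 - 36) + (3 + 18*(6*(⅓))) = -117*(-37) + (3 + 18*2) = 4329 + (3 + 36) = 4329 + 39 = 4368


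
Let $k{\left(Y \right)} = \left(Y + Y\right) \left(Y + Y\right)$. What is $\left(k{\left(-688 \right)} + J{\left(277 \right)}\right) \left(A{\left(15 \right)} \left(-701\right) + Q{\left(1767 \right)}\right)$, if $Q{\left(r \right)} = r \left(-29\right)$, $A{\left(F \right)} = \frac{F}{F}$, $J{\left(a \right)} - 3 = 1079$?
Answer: $-98405726352$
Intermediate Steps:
$J{\left(a \right)} = 1082$ ($J{\left(a \right)} = 3 + 1079 = 1082$)
$A{\left(F \right)} = 1$
$Q{\left(r \right)} = - 29 r$
$k{\left(Y \right)} = 4 Y^{2}$ ($k{\left(Y \right)} = 2 Y 2 Y = 4 Y^{2}$)
$\left(k{\left(-688 \right)} + J{\left(277 \right)}\right) \left(A{\left(15 \right)} \left(-701\right) + Q{\left(1767 \right)}\right) = \left(4 \left(-688\right)^{2} + 1082\right) \left(1 \left(-701\right) - 51243\right) = \left(4 \cdot 473344 + 1082\right) \left(-701 - 51243\right) = \left(1893376 + 1082\right) \left(-51944\right) = 1894458 \left(-51944\right) = -98405726352$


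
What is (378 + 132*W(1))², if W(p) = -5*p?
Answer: 79524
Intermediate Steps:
(378 + 132*W(1))² = (378 + 132*(-5*1))² = (378 + 132*(-5))² = (378 - 660)² = (-282)² = 79524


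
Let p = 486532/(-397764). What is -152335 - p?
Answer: -15148223102/99441 ≈ -1.5233e+5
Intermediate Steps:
p = -121633/99441 (p = 486532*(-1/397764) = -121633/99441 ≈ -1.2232)
-152335 - p = -152335 - 1*(-121633/99441) = -152335 + 121633/99441 = -15148223102/99441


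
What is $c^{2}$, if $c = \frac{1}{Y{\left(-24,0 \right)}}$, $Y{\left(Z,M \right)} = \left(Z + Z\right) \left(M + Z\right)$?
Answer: $\frac{1}{1327104} \approx 7.5352 \cdot 10^{-7}$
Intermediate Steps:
$Y{\left(Z,M \right)} = 2 Z \left(M + Z\right)$
$c = \frac{1}{1152}$ ($c = \frac{1}{2 \left(-24\right) \left(0 - 24\right)} = \frac{1}{2 \left(-24\right) \left(-24\right)} = \frac{1}{1152} \approx 0.00086806$)
$c^{2} = \left(\frac{1}{1152}\right)^{2} = \frac{1}{1327104}$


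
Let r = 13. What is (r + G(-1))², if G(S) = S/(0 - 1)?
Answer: 196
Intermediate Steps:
G(S) = -S (G(S) = S/(-1) = S*(-1) = -S)
(r + G(-1))² = (13 - 1*(-1))² = (13 + 1)² = 14² = 196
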